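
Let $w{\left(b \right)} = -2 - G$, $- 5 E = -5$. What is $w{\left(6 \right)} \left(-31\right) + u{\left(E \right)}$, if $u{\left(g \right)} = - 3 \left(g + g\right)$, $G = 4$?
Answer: $180$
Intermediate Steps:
$E = 1$ ($E = \left(- \frac{1}{5}\right) \left(-5\right) = 1$)
$u{\left(g \right)} = - 6 g$ ($u{\left(g \right)} = - 3 \cdot 2 g = - 6 g$)
$w{\left(b \right)} = -6$ ($w{\left(b \right)} = -2 - 4 = -6$)
$w{\left(6 \right)} \left(-31\right) + u{\left(E \right)} = \left(-6\right) \left(-31\right) - 6 = 186 - 6 = 180$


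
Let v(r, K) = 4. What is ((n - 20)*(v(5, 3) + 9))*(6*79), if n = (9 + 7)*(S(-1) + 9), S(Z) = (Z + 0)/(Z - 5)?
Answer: 780520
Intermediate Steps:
S(Z) = Z/(-5 + Z)
n = 440/3 (n = (9 + 7)*(-1/(-5 - 1) + 9) = 16*(-1/(-6) + 9) = 16*(-1*(-⅙) + 9) = 16*(⅙ + 9) = 16*(55/6) = 440/3 ≈ 146.67)
((n - 20)*(v(5, 3) + 9))*(6*79) = ((440/3 - 20)*(4 + 9))*(6*79) = ((380/3)*13)*474 = (4940/3)*474 = 780520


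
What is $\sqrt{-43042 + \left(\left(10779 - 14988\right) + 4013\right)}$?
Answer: $i \sqrt{43238} \approx 207.94 i$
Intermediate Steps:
$\sqrt{-43042 + \left(\left(10779 - 14988\right) + 4013\right)} = \sqrt{-43042 + \left(-4209 + 4013\right)} = \sqrt{-43042 - 196} = \sqrt{-43238} = i \sqrt{43238}$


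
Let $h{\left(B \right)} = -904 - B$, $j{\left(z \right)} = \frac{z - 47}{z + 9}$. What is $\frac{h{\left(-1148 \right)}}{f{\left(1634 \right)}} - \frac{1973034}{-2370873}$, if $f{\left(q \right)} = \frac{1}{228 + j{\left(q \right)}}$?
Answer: $\frac{72542368790718}{1298448113} \approx 55869.0$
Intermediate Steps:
$j{\left(z \right)} = \frac{-47 + z}{9 + z}$
$f{\left(q \right)} = \frac{1}{228 + \frac{-47 + q}{9 + q}}$
$\frac{h{\left(-1148 \right)}}{f{\left(1634 \right)}} - \frac{1973034}{-2370873} = \frac{-904 - -1148}{\frac{1}{2005 + 229 \cdot 1634} \left(9 + 1634\right)} - \frac{1973034}{-2370873} = \frac{-904 + 1148}{\frac{1}{2005 + 374186} \cdot 1643} - - \frac{657678}{790291} = \frac{244}{\frac{1}{376191} \cdot 1643} + \frac{657678}{790291} = \frac{244}{\frac{1643}{376191}} + \frac{657678}{790291} = 244 \cdot \frac{376191}{1643} + \frac{657678}{790291} = \frac{91790604}{1643} + \frac{657678}{790291} = \frac{72542368790718}{1298448113}$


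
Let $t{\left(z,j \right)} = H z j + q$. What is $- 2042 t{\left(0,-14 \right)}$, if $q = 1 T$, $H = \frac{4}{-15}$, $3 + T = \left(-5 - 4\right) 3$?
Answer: $61260$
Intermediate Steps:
$T = -30$ ($T = -3 + \left(-5 - 4\right) 3 = -3 - 27 = -30$)
$H = - \frac{4}{15}$ ($H = 4 \left(- \frac{1}{15}\right) = - \frac{4}{15} \approx -0.26667$)
$q = -30$ ($q = 1 \left(-30\right) = -30$)
$t{\left(z,j \right)} = -30 - \frac{4 j z}{15}$ ($t{\left(z,j \right)} = - \frac{4 z}{15} j - 30 = - \frac{4 j z}{15} - 30 = -30 - \frac{4 j z}{15}$)
$- 2042 t{\left(0,-14 \right)} = - 2042 \left(-30 - \left(- \frac{56}{15}\right) 0\right) = - 2042 \left(-30 + 0\right) = \left(-2042\right) \left(-30\right) = 61260$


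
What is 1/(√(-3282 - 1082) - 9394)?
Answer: -4697/44125800 - I*√1091/44125800 ≈ -0.00010645 - 7.4855e-7*I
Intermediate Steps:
1/(√(-3282 - 1082) - 9394) = 1/(√(-4364) - 9394) = 1/(2*I*√1091 - 9394) = 1/(-9394 + 2*I*√1091)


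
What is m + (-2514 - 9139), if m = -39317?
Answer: -50970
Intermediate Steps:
m + (-2514 - 9139) = -39317 + (-2514 - 9139) = -39317 - 11653 = -50970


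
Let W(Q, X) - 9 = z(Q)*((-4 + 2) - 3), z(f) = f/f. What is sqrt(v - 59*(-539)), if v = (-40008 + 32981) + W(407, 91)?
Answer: sqrt(24778) ≈ 157.41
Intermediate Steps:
z(f) = 1
W(Q, X) = 4 (W(Q, X) = 9 + 1*((-4 + 2) - 3) = 9 + 1*(-2 - 3) = 9 + 1*(-5) = 9 - 5 = 4)
v = -7023 (v = (-40008 + 32981) + 4 = -7027 + 4 = -7023)
sqrt(v - 59*(-539)) = sqrt(-7023 - 59*(-539)) = sqrt(-7023 + 31801) = sqrt(24778)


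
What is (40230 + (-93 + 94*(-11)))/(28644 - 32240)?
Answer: -39103/3596 ≈ -10.874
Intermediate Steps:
(40230 + (-93 + 94*(-11)))/(28644 - 32240) = (40230 + (-93 - 1034))/(-3596) = (40230 - 1127)*(-1/3596) = 39103*(-1/3596) = -39103/3596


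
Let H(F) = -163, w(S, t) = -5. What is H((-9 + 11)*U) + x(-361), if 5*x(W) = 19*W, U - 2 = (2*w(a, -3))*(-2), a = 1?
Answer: -7674/5 ≈ -1534.8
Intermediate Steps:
U = 22 (U = 2 + (2*(-5))*(-2) = 2 - 10*(-2) = 2 + 20 = 22)
x(W) = 19*W/5 (x(W) = (19*W)/5 = 19*W/5)
H((-9 + 11)*U) + x(-361) = -163 + (19/5)*(-361) = -163 - 6859/5 = -7674/5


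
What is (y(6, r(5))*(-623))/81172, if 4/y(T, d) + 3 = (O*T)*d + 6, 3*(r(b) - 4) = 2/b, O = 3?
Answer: -445/1121913 ≈ -0.00039664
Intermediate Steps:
r(b) = 4 + 2/(3*b) (r(b) = 4 + (2/b)/3 = 4 + 2/(3*b))
y(T, d) = 4/(3 + 3*T*d) (y(T, d) = 4/(-3 + ((3*T)*d + 6)) = 4/(-3 + (3*T*d + 6)) = 4/(-3 + (6 + 3*T*d)) = 4/(3 + 3*T*d))
(y(6, r(5))*(-623))/81172 = ((4/(3*(1 + 6*(4 + (2/3)/5))))*(-623))/81172 = ((4/(3*(1 + 6*(4 + (2/3)*(1/5)))))*(-623))*(1/81172) = ((4/(3*(1 + 6*(4 + 2/15))))*(-623))*(1/81172) = ((4/(3*(1 + 6*(62/15))))*(-623))*(1/81172) = ((4/(3*(1 + 124/5)))*(-623))*(1/81172) = ((4/(3*(129/5)))*(-623))*(1/81172) = (((4/3)*(5/129))*(-623))*(1/81172) = ((20/387)*(-623))*(1/81172) = -12460/387*1/81172 = -445/1121913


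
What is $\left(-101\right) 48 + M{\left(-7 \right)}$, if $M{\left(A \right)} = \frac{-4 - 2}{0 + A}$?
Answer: $- \frac{33930}{7} \approx -4847.1$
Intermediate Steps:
$M{\left(A \right)} = - \frac{6}{A}$
$\left(-101\right) 48 + M{\left(-7 \right)} = \left(-101\right) 48 - \frac{6}{-7} = -4848 - - \frac{6}{7} = -4848 + \frac{6}{7} = - \frac{33930}{7}$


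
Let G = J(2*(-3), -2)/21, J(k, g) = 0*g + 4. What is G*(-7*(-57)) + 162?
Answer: 238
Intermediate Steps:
J(k, g) = 4 (J(k, g) = 0 + 4 = 4)
G = 4/21 ≈ 0.19048
G*(-7*(-57)) + 162 = 4*(-7*(-57))/21 + 162 = (4/21)*399 + 162 = 76 + 162 = 238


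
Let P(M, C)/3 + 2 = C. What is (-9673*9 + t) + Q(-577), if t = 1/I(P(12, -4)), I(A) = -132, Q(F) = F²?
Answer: 32455103/132 ≈ 2.4587e+5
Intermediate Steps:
P(M, C) = -6 + 3*C
t = -1/132 (t = 1/(-132) = -1/132 ≈ -0.0075758)
(-9673*9 + t) + Q(-577) = (-9673*9 - 1/132) + (-577)² = (-87057 - 1/132) + 332929 = -11491525/132 + 332929 = 32455103/132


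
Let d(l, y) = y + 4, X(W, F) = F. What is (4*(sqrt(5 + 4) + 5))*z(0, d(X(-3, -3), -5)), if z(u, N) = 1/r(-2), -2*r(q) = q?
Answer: 32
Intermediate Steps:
r(q) = -q/2
d(l, y) = 4 + y
z(u, N) = 1 (z(u, N) = 1/(-1/2*(-2)) = 1/1 = 1)
(4*(sqrt(5 + 4) + 5))*z(0, d(X(-3, -3), -5)) = (4*(sqrt(5 + 4) + 5))*1 = (4*(sqrt(9) + 5))*1 = (4*(3 + 5))*1 = (4*8)*1 = 32*1 = 32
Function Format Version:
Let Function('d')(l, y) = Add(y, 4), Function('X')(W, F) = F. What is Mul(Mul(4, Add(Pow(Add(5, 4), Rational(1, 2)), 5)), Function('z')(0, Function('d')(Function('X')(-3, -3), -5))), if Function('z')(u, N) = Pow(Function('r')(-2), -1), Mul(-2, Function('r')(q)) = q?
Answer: 32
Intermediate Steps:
Function('r')(q) = Mul(Rational(-1, 2), q)
Function('d')(l, y) = Add(4, y)
Function('z')(u, N) = 1 (Function('z')(u, N) = Pow(Mul(Rational(-1, 2), -2), -1) = Pow(1, -1) = 1)
Mul(Mul(4, Add(Pow(Add(5, 4), Rational(1, 2)), 5)), Function('z')(0, Function('d')(Function('X')(-3, -3), -5))) = Mul(Mul(4, Add(Pow(Add(5, 4), Rational(1, 2)), 5)), 1) = Mul(Mul(4, Add(Pow(9, Rational(1, 2)), 5)), 1) = Mul(Mul(4, Add(3, 5)), 1) = Mul(Mul(4, 8), 1) = Mul(32, 1) = 32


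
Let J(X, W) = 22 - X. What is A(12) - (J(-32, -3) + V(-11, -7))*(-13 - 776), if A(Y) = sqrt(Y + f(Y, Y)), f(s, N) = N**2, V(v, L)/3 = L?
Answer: 26037 + 2*sqrt(39) ≈ 26050.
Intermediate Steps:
V(v, L) = 3*L
A(Y) = sqrt(Y + Y**2)
A(12) - (J(-32, -3) + V(-11, -7))*(-13 - 776) = sqrt(12*(1 + 12)) - ((22 - 1*(-32)) + 3*(-7))*(-13 - 776) = sqrt(12*13) - ((22 + 32) - 21)*(-789) = sqrt(156) - (54 - 21)*(-789) = 2*sqrt(39) - 33*(-789) = 2*sqrt(39) - 1*(-26037) = 2*sqrt(39) + 26037 = 26037 + 2*sqrt(39)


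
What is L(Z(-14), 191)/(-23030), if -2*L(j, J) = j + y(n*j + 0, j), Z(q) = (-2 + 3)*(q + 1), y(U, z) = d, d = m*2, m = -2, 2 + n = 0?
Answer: -17/46060 ≈ -0.00036908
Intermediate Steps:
n = -2 (n = -2 + 0 = -2)
d = -4 (d = -2*2 = -4)
y(U, z) = -4
Z(q) = 1 + q (Z(q) = 1*(1 + q) = 1 + q)
L(j, J) = 2 - j/2 (L(j, J) = -(j - 4)/2 = -(-4 + j)/2 = 2 - j/2)
L(Z(-14), 191)/(-23030) = (2 - (1 - 14)/2)/(-23030) = (2 - 1/2*(-13))*(-1/23030) = (2 + 13/2)*(-1/23030) = (17/2)*(-1/23030) = -17/46060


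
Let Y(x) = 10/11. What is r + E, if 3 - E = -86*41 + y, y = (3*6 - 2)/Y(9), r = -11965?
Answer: -42268/5 ≈ -8453.6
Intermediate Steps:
Y(x) = 10/11 (Y(x) = 10*(1/11) = 10/11)
y = 88/5 (y = (3*6 - 2)/(10/11) = (18 - 2)*(11/10) = 16*(11/10) = 88/5 ≈ 17.600)
E = 17557/5 (E = 3 - (-86*41 + 88/5) = 3 - (-3526 + 88/5) = 3 - 1*(-17542/5) = 3 + 17542/5 = 17557/5 ≈ 3511.4)
r + E = -11965 + 17557/5 = -42268/5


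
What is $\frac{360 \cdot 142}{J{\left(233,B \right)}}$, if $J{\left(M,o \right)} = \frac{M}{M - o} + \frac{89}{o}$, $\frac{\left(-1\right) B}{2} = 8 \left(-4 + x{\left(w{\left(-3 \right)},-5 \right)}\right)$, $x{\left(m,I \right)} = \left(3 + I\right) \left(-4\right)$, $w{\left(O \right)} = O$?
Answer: $- \frac{971688960}{11521} \approx -84341.0$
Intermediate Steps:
$x{\left(m,I \right)} = -12 - 4 I$
$B = -64$ ($B = - 2 \cdot 8 \left(-4 - -8\right) = - 2 \cdot 8 \left(-4 + \left(-12 + 20\right)\right) = - 2 \cdot 8 \left(-4 + 8\right) = - 2 \cdot 8 \cdot 4 = \left(-2\right) 32 = -64$)
$J{\left(M,o \right)} = \frac{89}{o} + \frac{M}{M - o}$
$\frac{360 \cdot 142}{J{\left(233,B \right)}} = \frac{360 \cdot 142}{\frac{1}{-64} \frac{1}{233 - -64} \left(\left(-89\right) \left(-64\right) + 89 \cdot 233 + 233 \left(-64\right)\right)} = \frac{51120}{\left(- \frac{1}{64}\right) \frac{1}{233 + 64} \left(5696 + 20737 - 14912\right)} = \frac{51120}{\left(- \frac{1}{64}\right) \frac{1}{297} \cdot 11521} = \frac{51120}{- \frac{11521}{19008}} = 51120 \left(- \frac{19008}{11521}\right) = - \frac{971688960}{11521}$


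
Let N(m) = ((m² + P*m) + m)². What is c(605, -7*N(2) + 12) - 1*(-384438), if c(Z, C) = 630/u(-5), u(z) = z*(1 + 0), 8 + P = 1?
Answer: 384312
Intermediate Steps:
P = -7 (P = -8 + 1 = -7)
u(z) = z (u(z) = z*1 = z)
N(m) = (m² - 6*m)² (N(m) = ((m² - 7*m) + m)² = (m² - 6*m)²)
c(Z, C) = -126 (c(Z, C) = 630/(-5) = 630*(-⅕) = -126)
c(605, -7*N(2) + 12) - 1*(-384438) = -126 - 1*(-384438) = -126 + 384438 = 384312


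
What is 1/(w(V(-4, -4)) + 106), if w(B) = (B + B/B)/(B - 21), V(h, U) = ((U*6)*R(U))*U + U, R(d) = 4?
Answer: 359/38435 ≈ 0.0093405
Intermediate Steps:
V(h, U) = U + 24*U**2 (V(h, U) = ((U*6)*4)*U + U = ((6*U)*4)*U + U = (24*U)*U + U = 24*U**2 + U = U + 24*U**2)
w(B) = (1 + B)/(-21 + B) (w(B) = (B + 1)/(-21 + B) = (1 + B)/(-21 + B))
1/(w(V(-4, -4)) + 106) = 1/((1 - 4*(1 + 24*(-4)))/(-21 - 4*(1 + 24*(-4))) + 106) = 1/((1 - 4*(1 - 96))/(-21 - 4*(1 - 96)) + 106) = 1/((1 - 4*(-95))/(-21 - 4*(-95)) + 106) = 1/((1 + 380)/(-21 + 380) + 106) = 1/(381/359 + 106) = 1/(38435/359) = 359/38435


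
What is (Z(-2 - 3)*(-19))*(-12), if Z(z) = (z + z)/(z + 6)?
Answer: -2280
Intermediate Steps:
Z(z) = 2*z/(6 + z) (Z(z) = (2*z)/(6 + z) = 2*z/(6 + z))
(Z(-2 - 3)*(-19))*(-12) = ((2*(-2 - 3)/(6 + (-2 - 3)))*(-19))*(-12) = ((2*(-5)/(6 - 5))*(-19))*(-12) = ((2*(-5)/1)*(-19))*(-12) = ((2*(-5)*1)*(-19))*(-12) = -10*(-19)*(-12) = 190*(-12) = -2280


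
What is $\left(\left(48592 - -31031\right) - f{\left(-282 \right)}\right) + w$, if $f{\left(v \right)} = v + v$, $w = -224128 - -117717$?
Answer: $-26224$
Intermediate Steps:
$w = -106411$ ($w = -224128 + 117717 = -106411$)
$f{\left(v \right)} = 2 v$
$\left(\left(48592 - -31031\right) - f{\left(-282 \right)}\right) + w = \left(\left(48592 - -31031\right) - 2 \left(-282\right)\right) - 106411 = \left(\left(48592 + 31031\right) - -564\right) - 106411 = \left(79623 + 564\right) - 106411 = 80187 - 106411 = -26224$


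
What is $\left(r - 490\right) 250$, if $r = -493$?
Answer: $-245750$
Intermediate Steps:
$\left(r - 490\right) 250 = \left(-493 - 490\right) 250 = \left(-983\right) 250 = -245750$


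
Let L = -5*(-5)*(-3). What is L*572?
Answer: -42900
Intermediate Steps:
L = -75 (L = 25*(-3) = -75)
L*572 = -75*572 = -42900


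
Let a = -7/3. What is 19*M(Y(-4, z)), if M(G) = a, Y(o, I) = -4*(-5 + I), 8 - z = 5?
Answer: -133/3 ≈ -44.333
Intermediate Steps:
z = 3 (z = 8 - 1*5 = 8 - 5 = 3)
Y(o, I) = 20 - 4*I
a = -7/3 (a = -7*1/3 = -7/3 ≈ -2.3333)
M(G) = -7/3
19*M(Y(-4, z)) = 19*(-7/3) = -133/3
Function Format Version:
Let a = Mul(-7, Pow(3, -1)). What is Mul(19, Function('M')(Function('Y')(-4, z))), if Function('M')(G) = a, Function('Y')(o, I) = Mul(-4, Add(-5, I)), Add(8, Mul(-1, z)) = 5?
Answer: Rational(-133, 3) ≈ -44.333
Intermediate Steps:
z = 3 (z = Add(8, Mul(-1, 5)) = Add(8, -5) = 3)
Function('Y')(o, I) = Add(20, Mul(-4, I))
a = Rational(-7, 3) (a = Mul(-7, Rational(1, 3)) = Rational(-7, 3) ≈ -2.3333)
Function('M')(G) = Rational(-7, 3)
Mul(19, Function('M')(Function('Y')(-4, z))) = Mul(19, Rational(-7, 3)) = Rational(-133, 3)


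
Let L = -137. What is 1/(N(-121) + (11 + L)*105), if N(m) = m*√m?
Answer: -13230/176804461 + 1331*I/176804461 ≈ -7.4828e-5 + 7.5281e-6*I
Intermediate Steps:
N(m) = m^(3/2)
1/(N(-121) + (11 + L)*105) = 1/((-121)^(3/2) + (11 - 137)*105) = 1/(-1331*I - 126*105) = 1/(-1331*I - 13230) = 1/(-13230 - 1331*I) = (-13230 + 1331*I)/176804461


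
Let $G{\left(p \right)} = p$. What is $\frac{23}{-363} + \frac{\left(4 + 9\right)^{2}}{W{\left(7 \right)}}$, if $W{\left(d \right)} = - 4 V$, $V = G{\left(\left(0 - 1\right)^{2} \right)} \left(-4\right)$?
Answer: $\frac{60979}{5808} \approx 10.499$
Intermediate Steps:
$V = -4$ ($V = \left(0 - 1\right)^{2} \left(-4\right) = \left(-1\right)^{2} \left(-4\right) = 1 \left(-4\right) = -4$)
$W{\left(d \right)} = 16$ ($W{\left(d \right)} = \left(-4\right) \left(-4\right) = 16$)
$\frac{23}{-363} + \frac{\left(4 + 9\right)^{2}}{W{\left(7 \right)}} = \frac{23}{-363} + \frac{\left(4 + 9\right)^{2}}{16} = 23 \left(- \frac{1}{363}\right) + 13^{2} \cdot \frac{1}{16} = - \frac{23}{363} + 169 \cdot \frac{1}{16} = - \frac{23}{363} + \frac{169}{16} = \frac{60979}{5808}$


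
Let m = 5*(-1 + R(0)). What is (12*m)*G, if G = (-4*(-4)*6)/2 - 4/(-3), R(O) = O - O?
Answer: -2960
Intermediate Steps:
R(O) = 0
G = 148/3 (G = (16*6)*(½) - 4*(-⅓) = 96*(½) + 4/3 = 48 + 4/3 = 148/3 ≈ 49.333)
m = -5 (m = 5*(-1 + 0) = 5*(-1) = -5)
(12*m)*G = (12*(-5))*(148/3) = -60*148/3 = -2960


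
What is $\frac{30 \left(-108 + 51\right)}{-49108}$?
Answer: $\frac{855}{24554} \approx 0.034821$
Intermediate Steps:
$\frac{30 \left(-108 + 51\right)}{-49108} = 30 \left(-57\right) \left(- \frac{1}{49108}\right) = \left(-1710\right) \left(- \frac{1}{49108}\right) = \frac{855}{24554}$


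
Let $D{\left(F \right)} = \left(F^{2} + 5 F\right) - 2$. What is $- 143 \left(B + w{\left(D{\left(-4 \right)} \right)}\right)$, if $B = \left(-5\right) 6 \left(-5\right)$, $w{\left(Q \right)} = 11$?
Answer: $-23023$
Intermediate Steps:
$D{\left(F \right)} = -2 + F^{2} + 5 F$
$B = 150$ ($B = \left(-30\right) \left(-5\right) = 150$)
$- 143 \left(B + w{\left(D{\left(-4 \right)} \right)}\right) = - 143 \left(150 + 11\right) = \left(-143\right) 161 = -23023$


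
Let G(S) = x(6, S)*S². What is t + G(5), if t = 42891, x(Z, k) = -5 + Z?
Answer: 42916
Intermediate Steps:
G(S) = S² (G(S) = (-5 + 6)*S² = 1*S² = S²)
t + G(5) = 42891 + 5² = 42891 + 25 = 42916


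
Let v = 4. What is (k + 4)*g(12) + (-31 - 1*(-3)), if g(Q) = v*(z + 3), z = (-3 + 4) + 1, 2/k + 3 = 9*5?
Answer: 1112/21 ≈ 52.952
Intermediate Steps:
k = 1/21 (k = 2/(-3 + 9*5) = 2/(-3 + 45) = 2/42 = 2*(1/42) = 1/21 ≈ 0.047619)
z = 2 (z = 1 + 1 = 2)
g(Q) = 20 (g(Q) = 4*(2 + 3) = 4*5 = 20)
(k + 4)*g(12) + (-31 - 1*(-3)) = (1/21 + 4)*20 + (-31 - 1*(-3)) = (85/21)*20 + (-31 + 3) = 1700/21 - 28 = 1112/21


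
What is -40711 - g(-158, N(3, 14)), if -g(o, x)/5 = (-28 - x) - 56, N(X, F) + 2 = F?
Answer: -41191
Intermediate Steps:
N(X, F) = -2 + F
g(o, x) = 420 + 5*x (g(o, x) = -5*((-28 - x) - 56) = -5*(-84 - x) = 420 + 5*x)
-40711 - g(-158, N(3, 14)) = -40711 - (420 + 5*(-2 + 14)) = -40711 - (420 + 5*12) = -40711 - (420 + 60) = -40711 - 1*480 = -40711 - 480 = -41191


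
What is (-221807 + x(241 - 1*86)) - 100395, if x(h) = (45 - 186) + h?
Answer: -322188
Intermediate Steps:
x(h) = -141 + h
(-221807 + x(241 - 1*86)) - 100395 = (-221807 + (-141 + (241 - 1*86))) - 100395 = (-221807 + (-141 + (241 - 86))) - 100395 = (-221807 + (-141 + 155)) - 100395 = (-221807 + 14) - 100395 = -221793 - 100395 = -322188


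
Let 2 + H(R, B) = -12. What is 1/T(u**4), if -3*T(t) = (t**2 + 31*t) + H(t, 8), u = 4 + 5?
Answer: -3/43250098 ≈ -6.9364e-8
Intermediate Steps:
H(R, B) = -14 (H(R, B) = -2 - 12 = -14)
u = 9
T(t) = 14/3 - 31*t/3 - t**2/3 (T(t) = -((t**2 + 31*t) - 14)/3 = -(-14 + t**2 + 31*t)/3 = 14/3 - 31*t/3 - t**2/3)
1/T(u**4) = 1/(14/3 - 31/3*9**4 - (9**4)**2/3) = 1/(14/3 - 31/3*6561 - 1/3*6561**2) = 1/(14/3 - 67797 - 1/3*43046721) = 1/(14/3 - 67797 - 14348907) = 1/(-43250098/3) = -3/43250098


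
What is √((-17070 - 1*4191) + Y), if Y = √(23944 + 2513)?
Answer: √(-21261 + √26457) ≈ 145.25*I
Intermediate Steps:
Y = √26457 ≈ 162.66
√((-17070 - 1*4191) + Y) = √((-17070 - 1*4191) + √26457) = √((-17070 - 4191) + √26457) = √(-21261 + √26457)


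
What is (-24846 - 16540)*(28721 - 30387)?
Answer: 68949076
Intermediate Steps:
(-24846 - 16540)*(28721 - 30387) = -41386*(-1666) = 68949076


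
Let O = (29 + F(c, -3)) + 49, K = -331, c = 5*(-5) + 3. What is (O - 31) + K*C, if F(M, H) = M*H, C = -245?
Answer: 81208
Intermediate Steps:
c = -22 (c = -25 + 3 = -22)
F(M, H) = H*M
O = 144 (O = (29 - 3*(-22)) + 49 = (29 + 66) + 49 = 95 + 49 = 144)
(O - 31) + K*C = (144 - 31) - 331*(-245) = 113 + 81095 = 81208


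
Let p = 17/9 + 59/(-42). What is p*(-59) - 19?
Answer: -5993/126 ≈ -47.563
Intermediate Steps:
p = 61/126 (p = 17*(1/9) + 59*(-1/42) = 17/9 - 59/42 = 61/126 ≈ 0.48413)
p*(-59) - 19 = (61/126)*(-59) - 19 = -3599/126 - 19 = -5993/126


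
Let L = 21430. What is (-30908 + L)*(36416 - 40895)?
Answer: 42451962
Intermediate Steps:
(-30908 + L)*(36416 - 40895) = (-30908 + 21430)*(36416 - 40895) = -9478*(-4479) = 42451962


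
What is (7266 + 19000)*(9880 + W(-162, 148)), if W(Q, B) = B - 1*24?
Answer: 262765064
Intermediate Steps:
W(Q, B) = -24 + B (W(Q, B) = B - 24 = -24 + B)
(7266 + 19000)*(9880 + W(-162, 148)) = (7266 + 19000)*(9880 + (-24 + 148)) = 26266*(9880 + 124) = 26266*10004 = 262765064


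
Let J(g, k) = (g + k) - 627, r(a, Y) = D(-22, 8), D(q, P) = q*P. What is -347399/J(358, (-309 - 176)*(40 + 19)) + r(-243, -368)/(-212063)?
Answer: 73675557721/6125227692 ≈ 12.028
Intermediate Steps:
D(q, P) = P*q
r(a, Y) = -176 (r(a, Y) = 8*(-22) = -176)
J(g, k) = -627 + g + k
-347399/J(358, (-309 - 176)*(40 + 19)) + r(-243, -368)/(-212063) = -347399/(-627 + 358 + (-309 - 176)*(40 + 19)) - 176/(-212063) = -347399/(-627 + 358 - 485*59) - 176*(-1/212063) = -347399/(-627 + 358 - 28615) + 176/212063 = -347399/(-28884) + 176/212063 = -347399*(-1/28884) + 176/212063 = 347399/28884 + 176/212063 = 73675557721/6125227692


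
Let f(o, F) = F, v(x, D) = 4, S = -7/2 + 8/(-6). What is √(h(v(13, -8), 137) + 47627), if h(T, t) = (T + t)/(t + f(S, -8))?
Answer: 2*√22016086/43 ≈ 218.24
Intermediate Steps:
S = -29/6 (S = -7*½ + 8*(-⅙) = -7/2 - 4/3 = -29/6 ≈ -4.8333)
h(T, t) = (T + t)/(-8 + t) (h(T, t) = (T + t)/(t - 8) = (T + t)/(-8 + t))
√(h(v(13, -8), 137) + 47627) = √((4 + 137)/(-8 + 137) + 47627) = √(141/129 + 47627) = √((1/129)*141 + 47627) = √(47/43 + 47627) = √(2048008/43) = 2*√22016086/43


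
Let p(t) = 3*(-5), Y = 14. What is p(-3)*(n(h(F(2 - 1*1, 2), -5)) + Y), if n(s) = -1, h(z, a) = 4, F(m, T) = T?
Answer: -195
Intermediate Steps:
p(t) = -15
p(-3)*(n(h(F(2 - 1*1, 2), -5)) + Y) = -15*(-1 + 14) = -15*13 = -195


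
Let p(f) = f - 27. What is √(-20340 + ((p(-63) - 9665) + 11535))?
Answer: 8*I*√290 ≈ 136.24*I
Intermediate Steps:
p(f) = -27 + f
√(-20340 + ((p(-63) - 9665) + 11535)) = √(-20340 + (((-27 - 63) - 9665) + 11535)) = √(-20340 + ((-90 - 9665) + 11535)) = √(-20340 + (-9755 + 11535)) = √(-20340 + 1780) = √(-18560) = 8*I*√290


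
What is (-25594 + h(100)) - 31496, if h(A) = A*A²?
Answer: 942910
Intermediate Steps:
h(A) = A³
(-25594 + h(100)) - 31496 = (-25594 + 100³) - 31496 = (-25594 + 1000000) - 31496 = 974406 - 31496 = 942910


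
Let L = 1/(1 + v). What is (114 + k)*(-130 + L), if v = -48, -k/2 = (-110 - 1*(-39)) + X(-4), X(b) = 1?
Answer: -1552194/47 ≈ -33025.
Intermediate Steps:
k = 140 (k = -2*((-110 - 1*(-39)) + 1) = -2*((-110 + 39) + 1) = -2*(-71 + 1) = -2*(-70) = 140)
L = -1/47 (L = 1/(1 - 48) = 1/(-47) = -1/47 ≈ -0.021277)
(114 + k)*(-130 + L) = (114 + 140)*(-130 - 1/47) = 254*(-6111/47) = -1552194/47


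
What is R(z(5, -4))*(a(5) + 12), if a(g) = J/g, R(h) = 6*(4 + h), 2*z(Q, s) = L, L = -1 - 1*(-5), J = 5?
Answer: 468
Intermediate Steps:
L = 4 (L = -1 + 5 = 4)
z(Q, s) = 2 (z(Q, s) = (½)*4 = 2)
R(h) = 24 + 6*h
a(g) = 5/g
R(z(5, -4))*(a(5) + 12) = (24 + 6*2)*(5/5 + 12) = (24 + 12)*(5*(⅕) + 12) = 36*(1 + 12) = 36*13 = 468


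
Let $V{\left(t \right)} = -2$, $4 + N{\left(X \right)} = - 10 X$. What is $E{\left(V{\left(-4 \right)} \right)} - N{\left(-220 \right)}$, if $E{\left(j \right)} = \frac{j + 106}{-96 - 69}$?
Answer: $- \frac{362444}{165} \approx -2196.6$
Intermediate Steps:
$N{\left(X \right)} = -4 - 10 X$
$E{\left(j \right)} = - \frac{106}{165} - \frac{j}{165}$ ($E{\left(j \right)} = \frac{106 + j}{-165} = \left(106 + j\right) \left(- \frac{1}{165}\right) = - \frac{106}{165} - \frac{j}{165}$)
$E{\left(V{\left(-4 \right)} \right)} - N{\left(-220 \right)} = \left(- \frac{106}{165} - - \frac{2}{165}\right) - \left(-4 - -2200\right) = \left(- \frac{106}{165} + \frac{2}{165}\right) - \left(-4 + 2200\right) = - \frac{104}{165} - 2196 = - \frac{362444}{165}$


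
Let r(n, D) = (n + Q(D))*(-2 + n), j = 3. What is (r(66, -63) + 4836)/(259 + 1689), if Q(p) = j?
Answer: 2313/487 ≈ 4.7495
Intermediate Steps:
Q(p) = 3
r(n, D) = (-2 + n)*(3 + n) (r(n, D) = (n + 3)*(-2 + n) = (3 + n)*(-2 + n) = (-2 + n)*(3 + n))
(r(66, -63) + 4836)/(259 + 1689) = ((-6 + 66 + 66**2) + 4836)/(259 + 1689) = ((-6 + 66 + 4356) + 4836)/1948 = (4416 + 4836)*(1/1948) = 9252*(1/1948) = 2313/487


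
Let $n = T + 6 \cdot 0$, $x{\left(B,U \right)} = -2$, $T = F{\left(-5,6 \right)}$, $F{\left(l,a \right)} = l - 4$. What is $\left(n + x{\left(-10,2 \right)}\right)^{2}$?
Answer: $121$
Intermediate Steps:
$F{\left(l,a \right)} = -4 + l$
$T = -9$ ($T = -4 - 5 = -9$)
$n = -9$ ($n = -9 + 6 \cdot 0 = -9 + 0 = -9$)
$\left(n + x{\left(-10,2 \right)}\right)^{2} = \left(-9 - 2\right)^{2} = \left(-11\right)^{2} = 121$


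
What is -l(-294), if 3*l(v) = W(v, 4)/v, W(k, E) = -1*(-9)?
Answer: 1/98 ≈ 0.010204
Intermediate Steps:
W(k, E) = 9
l(v) = 3/v (l(v) = (9/v)/3 = 3/v)
-l(-294) = -3/(-294) = -3*(-1)/294 = -1*(-1/98) = 1/98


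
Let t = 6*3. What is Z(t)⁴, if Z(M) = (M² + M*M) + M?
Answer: 196741925136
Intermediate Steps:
t = 18
Z(M) = M + 2*M² (Z(M) = (M² + M²) + M = 2*M² + M = M + 2*M²)
Z(t)⁴ = (18*(1 + 2*18))⁴ = (18*(1 + 36))⁴ = (18*37)⁴ = 666⁴ = 196741925136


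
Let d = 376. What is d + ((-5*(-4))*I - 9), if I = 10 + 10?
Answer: 767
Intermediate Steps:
I = 20
d + ((-5*(-4))*I - 9) = 376 + (-5*(-4)*20 - 9) = 376 + (20*20 - 9) = 376 + (400 - 9) = 376 + 391 = 767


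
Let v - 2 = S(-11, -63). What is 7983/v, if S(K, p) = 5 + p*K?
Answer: 7983/700 ≈ 11.404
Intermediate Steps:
S(K, p) = 5 + K*p
v = 700 (v = 2 + (5 - 11*(-63)) = 2 + (5 + 693) = 2 + 698 = 700)
7983/v = 7983/700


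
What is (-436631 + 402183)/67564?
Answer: -8612/16891 ≈ -0.50986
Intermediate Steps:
(-436631 + 402183)/67564 = -34448*1/67564 = -8612/16891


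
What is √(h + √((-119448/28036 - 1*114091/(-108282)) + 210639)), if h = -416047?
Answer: √(-239644271601768996563868 + 758948538*√121326824172863048590146)/758948538 ≈ 644.66*I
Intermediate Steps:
√(h + √((-119448/28036 - 1*114091/(-108282)) + 210639)) = √(-416047 + √((-119448/28036 - 1*114091/(-108282)) + 210639)) = √(-416047 + √((-119448*1/28036 - 114091*(-1/108282)) + 210639)) = √(-416047 + √((-29862/7009 + 114091/108282) + 210639)) = √(-416047 + √(-2433853265/758948538 + 210639)) = √(-416047 + √(159861727242517/758948538)) = √(-416047 + √121326824172863048590146/758948538)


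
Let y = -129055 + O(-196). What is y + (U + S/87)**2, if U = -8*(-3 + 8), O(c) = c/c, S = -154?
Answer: -963603770/7569 ≈ -1.2731e+5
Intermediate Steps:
O(c) = 1
U = -40 (U = -8*5 = -40)
y = -129054 (y = -129055 + 1 = -129054)
y + (U + S/87)**2 = -129054 + (-40 - 154/87)**2 = -129054 + (-3634/87)**2 = -129054 + 13205956/7569 = -963603770/7569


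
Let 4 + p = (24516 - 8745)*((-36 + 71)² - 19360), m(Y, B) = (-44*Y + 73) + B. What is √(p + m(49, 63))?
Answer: 19*I*√792269 ≈ 16912.0*I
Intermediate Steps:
m(Y, B) = 73 + B - 44*Y (m(Y, B) = (73 - 44*Y) + B = 73 + B - 44*Y)
p = -286007089 (p = -4 + (24516 - 8745)*((-36 + 71)² - 19360) = -4 + 15771*(35² - 19360) = -4 + 15771*(1225 - 19360) = -4 + 15771*(-18135) = -4 - 286007085 = -286007089)
√(p + m(49, 63)) = √(-286007089 + (73 + 63 - 44*49)) = √(-286007089 + (73 + 63 - 2156)) = √(-286007089 - 2020) = √(-286009109) = 19*I*√792269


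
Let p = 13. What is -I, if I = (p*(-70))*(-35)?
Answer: -31850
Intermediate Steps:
I = 31850 (I = (13*(-70))*(-35) = -910*(-35) = 31850)
-I = -1*31850 = -31850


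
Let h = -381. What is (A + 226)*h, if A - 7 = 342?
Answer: -219075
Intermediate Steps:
A = 349 (A = 7 + 342 = 349)
(A + 226)*h = (349 + 226)*(-381) = 575*(-381) = -219075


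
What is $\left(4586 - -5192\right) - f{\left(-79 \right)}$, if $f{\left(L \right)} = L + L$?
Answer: $9936$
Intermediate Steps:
$f{\left(L \right)} = 2 L$
$\left(4586 - -5192\right) - f{\left(-79 \right)} = \left(4586 - -5192\right) - 2 \left(-79\right) = \left(4586 + 5192\right) - -158 = 9778 + 158 = 9936$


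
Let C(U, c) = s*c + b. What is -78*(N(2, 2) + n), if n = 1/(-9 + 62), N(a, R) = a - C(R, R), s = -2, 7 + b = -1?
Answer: -57954/53 ≈ -1093.5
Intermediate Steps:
b = -8 (b = -7 - 1 = -8)
C(U, c) = -8 - 2*c (C(U, c) = -2*c - 8 = -8 - 2*c)
N(a, R) = 8 + a + 2*R (N(a, R) = a - (-8 - 2*R) = a + (8 + 2*R) = 8 + a + 2*R)
n = 1/53 ≈ 0.018868
-78*(N(2, 2) + n) = -78*((8 + 2 + 2*2) + 1/53) = -78*((8 + 2 + 4) + 1/53) = -78*(14 + 1/53) = -78*743/53 = -57954/53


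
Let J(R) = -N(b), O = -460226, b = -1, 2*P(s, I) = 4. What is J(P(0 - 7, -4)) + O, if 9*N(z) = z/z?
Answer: -4142035/9 ≈ -4.6023e+5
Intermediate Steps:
P(s, I) = 2 (P(s, I) = (½)*4 = 2)
N(z) = ⅑ (N(z) = (z/z)/9 = (⅑)*1 = ⅑)
J(R) = -⅑ (J(R) = -1*⅑ = -⅑)
J(P(0 - 7, -4)) + O = -⅑ - 460226 = -4142035/9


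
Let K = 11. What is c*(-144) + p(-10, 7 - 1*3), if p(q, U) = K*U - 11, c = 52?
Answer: -7455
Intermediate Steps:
p(q, U) = -11 + 11*U (p(q, U) = 11*U - 11 = -11 + 11*U)
c*(-144) + p(-10, 7 - 1*3) = 52*(-144) + (-11 + 11*(7 - 1*3)) = -7488 + (-11 + 11*(7 - 3)) = -7488 + (-11 + 11*4) = -7488 + (-11 + 44) = -7488 + 33 = -7455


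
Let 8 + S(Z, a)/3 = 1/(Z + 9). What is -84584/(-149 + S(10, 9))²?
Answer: -3816853/1348082 ≈ -2.8313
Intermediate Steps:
S(Z, a) = -24 + 3/(9 + Z) (S(Z, a) = -24 + 3/(Z + 9) = -24 + 3/(9 + Z))
-84584/(-149 + S(10, 9))² = -84584/(-149 + 3*(-71 - 8*10)/(9 + 10))² = -84584/(-149 + 3*(-71 - 80)/19)² = -84584/(-149 + 3*(1/19)*(-151))² = -84584/(-149 - 453/19)² = -84584/((-3284/19)²) = -84584/10784656/361 = -84584*361/10784656 = -3816853/1348082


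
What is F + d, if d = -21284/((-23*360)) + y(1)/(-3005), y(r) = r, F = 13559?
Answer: 16871542637/1244070 ≈ 13562.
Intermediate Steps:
d = 3197507/1244070 (d = -21284/((-23*360)) + 1/(-3005) = -21284/(-8280) + 1*(-1/3005) = -21284*(-1/8280) - 1/3005 = 5321/2070 - 1/3005 = 3197507/1244070 ≈ 2.5702)
F + d = 13559 + 3197507/1244070 = 16871542637/1244070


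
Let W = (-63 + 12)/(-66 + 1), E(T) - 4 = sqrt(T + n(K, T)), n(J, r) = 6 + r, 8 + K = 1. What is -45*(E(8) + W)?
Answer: -2799/13 - 45*sqrt(22) ≈ -426.38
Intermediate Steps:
K = -7 (K = -8 + 1 = -7)
E(T) = 4 + sqrt(6 + 2*T) (E(T) = 4 + sqrt(T + (6 + T)) = 4 + sqrt(6 + 2*T))
W = 51/65 (W = -51/(-65) = -51*(-1/65) = 51/65 ≈ 0.78462)
-45*(E(8) + W) = -45*((4 + sqrt(6 + 2*8)) + 51/65) = -45*((4 + sqrt(6 + 16)) + 51/65) = -45*((4 + sqrt(22)) + 51/65) = -45*(311/65 + sqrt(22)) = -2799/13 - 45*sqrt(22)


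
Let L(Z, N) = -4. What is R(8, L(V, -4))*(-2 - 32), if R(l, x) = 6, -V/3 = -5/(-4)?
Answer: -204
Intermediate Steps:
V = -15/4 (V = -(-15)/(-4) = -(-15)*(-1)/4 = -3*5/4 = -15/4 ≈ -3.7500)
R(8, L(V, -4))*(-2 - 32) = 6*(-2 - 32) = 6*(-34) = -204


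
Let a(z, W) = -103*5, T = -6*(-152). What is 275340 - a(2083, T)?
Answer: 275855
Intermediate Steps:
T = 912
a(z, W) = -515
275340 - a(2083, T) = 275340 - 1*(-515) = 275340 + 515 = 275855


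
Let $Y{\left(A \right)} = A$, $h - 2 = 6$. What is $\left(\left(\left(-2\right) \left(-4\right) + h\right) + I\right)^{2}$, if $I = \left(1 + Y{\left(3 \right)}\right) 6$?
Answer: $1600$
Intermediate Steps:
$h = 8$ ($h = 2 + 6 = 8$)
$I = 24$ ($I = \left(1 + 3\right) 6 = 4 \cdot 6 = 24$)
$\left(\left(\left(-2\right) \left(-4\right) + h\right) + I\right)^{2} = \left(\left(\left(-2\right) \left(-4\right) + 8\right) + 24\right)^{2} = \left(\left(8 + 8\right) + 24\right)^{2} = \left(16 + 24\right)^{2} = 40^{2} = 1600$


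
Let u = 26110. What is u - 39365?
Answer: -13255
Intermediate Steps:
u - 39365 = 26110 - 39365 = -13255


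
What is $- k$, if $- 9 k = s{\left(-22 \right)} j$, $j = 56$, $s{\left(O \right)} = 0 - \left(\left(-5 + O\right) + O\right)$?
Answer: $\frac{2744}{9} \approx 304.89$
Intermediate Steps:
$s{\left(O \right)} = 5 - 2 O$ ($s{\left(O \right)} = 0 - \left(-5 + 2 O\right) = 5 - 2 O$)
$k = - \frac{2744}{9}$ ($k = - \frac{\left(5 - -44\right) 56}{9} = - \frac{\left(5 + 44\right) 56}{9} = - \frac{49 \cdot 56}{9} = \left(- \frac{1}{9}\right) 2744 = - \frac{2744}{9} \approx -304.89$)
$- k = \left(-1\right) \left(- \frac{2744}{9}\right) = \frac{2744}{9}$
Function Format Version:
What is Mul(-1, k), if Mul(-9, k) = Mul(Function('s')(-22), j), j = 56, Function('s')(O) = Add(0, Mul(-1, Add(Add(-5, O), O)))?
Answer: Rational(2744, 9) ≈ 304.89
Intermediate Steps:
Function('s')(O) = Add(5, Mul(-2, O)) (Function('s')(O) = Add(0, Mul(-1, Add(-5, Mul(2, O)))) = Add(0, Add(5, Mul(-2, O))) = Add(5, Mul(-2, O)))
k = Rational(-2744, 9) (k = Mul(Rational(-1, 9), Mul(Add(5, Mul(-2, -22)), 56)) = Mul(Rational(-1, 9), Mul(Add(5, 44), 56)) = Mul(Rational(-1, 9), Mul(49, 56)) = Mul(Rational(-1, 9), 2744) = Rational(-2744, 9) ≈ -304.89)
Mul(-1, k) = Mul(-1, Rational(-2744, 9)) = Rational(2744, 9)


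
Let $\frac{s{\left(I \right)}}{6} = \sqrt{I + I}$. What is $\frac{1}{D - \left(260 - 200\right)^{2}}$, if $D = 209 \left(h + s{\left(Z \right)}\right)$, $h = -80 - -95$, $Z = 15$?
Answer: $\frac{31}{3130617} + \frac{418 \sqrt{30}}{15653085} \approx 0.00015617$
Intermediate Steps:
$s{\left(I \right)} = 6 \sqrt{2} \sqrt{I}$ ($s{\left(I \right)} = 6 \sqrt{I + I} = 6 \sqrt{2 I} = 6 \sqrt{2} \sqrt{I}$)
$h = 15$ ($h = -80 + 95 = 15$)
$D = 3135 + 1254 \sqrt{30}$ ($D = 209 \left(15 + 6 \sqrt{2} \sqrt{15}\right) = 209 \left(15 + 6 \sqrt{30}\right) = 3135 + 1254 \sqrt{30} \approx 10003.0$)
$\frac{1}{D - \left(260 - 200\right)^{2}} = \frac{1}{\left(3135 + 1254 \sqrt{30}\right) - \left(260 - 200\right)^{2}} = \frac{1}{\left(3135 + 1254 \sqrt{30}\right) - 60^{2}} = \frac{1}{\left(3135 + 1254 \sqrt{30}\right) - 3600} = \frac{1}{-465 + 1254 \sqrt{30}}$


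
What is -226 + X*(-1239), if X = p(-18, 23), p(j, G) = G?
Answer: -28723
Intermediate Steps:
X = 23
-226 + X*(-1239) = -226 + 23*(-1239) = -226 - 28497 = -28723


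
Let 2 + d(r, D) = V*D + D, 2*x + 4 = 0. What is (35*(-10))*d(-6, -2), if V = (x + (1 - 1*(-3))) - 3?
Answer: 700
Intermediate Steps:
x = -2 (x = -2 + (½)*0 = -2 + 0 = -2)
V = -1 (V = (-2 + (1 - 1*(-3))) - 3 = (-2 + (1 + 3)) - 3 = (-2 + 4) - 3 = 2 - 3 = -1)
d(r, D) = -2 (d(r, D) = -2 + (-D + D) = -2 + 0 = -2)
(35*(-10))*d(-6, -2) = (35*(-10))*(-2) = -350*(-2) = 700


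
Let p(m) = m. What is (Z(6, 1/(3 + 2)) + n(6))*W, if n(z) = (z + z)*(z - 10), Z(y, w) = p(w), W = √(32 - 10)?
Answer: -239*√22/5 ≈ -224.20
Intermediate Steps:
W = √22 ≈ 4.6904
Z(y, w) = w
n(z) = 2*z*(-10 + z) (n(z) = (2*z)*(-10 + z) = 2*z*(-10 + z))
(Z(6, 1/(3 + 2)) + n(6))*W = (1/(3 + 2) + 2*6*(-10 + 6))*√22 = (1/5 + 2*6*(-4))*√22 = (⅕ - 48)*√22 = -239*√22/5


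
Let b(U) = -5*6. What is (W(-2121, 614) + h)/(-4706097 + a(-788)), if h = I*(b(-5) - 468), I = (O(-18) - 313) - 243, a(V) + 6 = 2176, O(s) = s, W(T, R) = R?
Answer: -286466/4703927 ≈ -0.060899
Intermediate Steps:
b(U) = -30
a(V) = 2170 (a(V) = -6 + 2176 = 2170)
I = -574 (I = (-18 - 313) - 243 = -331 - 243 = -574)
h = 285852 (h = -574*(-30 - 468) = -574*(-498) = 285852)
(W(-2121, 614) + h)/(-4706097 + a(-788)) = (614 + 285852)/(-4706097 + 2170) = 286466/(-4703927) = 286466*(-1/4703927) = -286466/4703927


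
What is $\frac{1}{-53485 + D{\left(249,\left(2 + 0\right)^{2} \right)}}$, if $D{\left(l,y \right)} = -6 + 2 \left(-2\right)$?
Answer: $- \frac{1}{53495} \approx -1.8693 \cdot 10^{-5}$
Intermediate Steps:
$D{\left(l,y \right)} = -10$ ($D{\left(l,y \right)} = -6 - 4 = -10$)
$\frac{1}{-53485 + D{\left(249,\left(2 + 0\right)^{2} \right)}} = \frac{1}{-53485 - 10} = \frac{1}{-53495} = - \frac{1}{53495}$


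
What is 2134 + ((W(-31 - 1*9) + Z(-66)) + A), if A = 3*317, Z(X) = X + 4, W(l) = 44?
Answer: 3067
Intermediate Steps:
Z(X) = 4 + X
A = 951
2134 + ((W(-31 - 1*9) + Z(-66)) + A) = 2134 + ((44 + (4 - 66)) + 951) = 2134 + ((44 - 62) + 951) = 2134 + (-18 + 951) = 2134 + 933 = 3067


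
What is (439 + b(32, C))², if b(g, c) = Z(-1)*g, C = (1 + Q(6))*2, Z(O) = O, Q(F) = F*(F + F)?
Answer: 165649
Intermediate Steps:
Q(F) = 2*F² (Q(F) = F*(2*F) = 2*F²)
C = 146 (C = (1 + 2*6²)*2 = (1 + 2*36)*2 = (1 + 72)*2 = 73*2 = 146)
b(g, c) = -g
(439 + b(32, C))² = (439 - 1*32)² = (439 - 32)² = 407² = 165649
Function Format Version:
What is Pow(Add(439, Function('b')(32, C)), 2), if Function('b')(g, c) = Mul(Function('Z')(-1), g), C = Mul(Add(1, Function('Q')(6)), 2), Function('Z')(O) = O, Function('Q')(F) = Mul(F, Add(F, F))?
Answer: 165649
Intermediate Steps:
Function('Q')(F) = Mul(2, Pow(F, 2)) (Function('Q')(F) = Mul(F, Mul(2, F)) = Mul(2, Pow(F, 2)))
C = 146 (C = Mul(Add(1, Mul(2, Pow(6, 2))), 2) = Mul(Add(1, Mul(2, 36)), 2) = Mul(Add(1, 72), 2) = Mul(73, 2) = 146)
Function('b')(g, c) = Mul(-1, g)
Pow(Add(439, Function('b')(32, C)), 2) = Pow(Add(439, Mul(-1, 32)), 2) = Pow(Add(439, -32), 2) = Pow(407, 2) = 165649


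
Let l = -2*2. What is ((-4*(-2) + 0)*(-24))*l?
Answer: 768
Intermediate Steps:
l = -4
((-4*(-2) + 0)*(-24))*l = ((-4*(-2) + 0)*(-24))*(-4) = ((8 + 0)*(-24))*(-4) = (8*(-24))*(-4) = -192*(-4) = 768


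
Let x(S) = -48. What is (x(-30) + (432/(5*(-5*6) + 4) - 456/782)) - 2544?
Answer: -74084556/28543 ≈ -2595.5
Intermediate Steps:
(x(-30) + (432/(5*(-5*6) + 4) - 456/782)) - 2544 = (-48 + (432/(5*(-5*6) + 4) - 456/782)) - 2544 = (-48 + (432/(5*(-30) + 4) - 456*1/782)) - 2544 = (-48 + (432/(-150 + 4) - 228/391)) - 2544 = (-48 + (432/(-146) - 228/391)) - 2544 = (-48 + (432*(-1/146) - 228/391)) - 2544 = (-48 + (-216/73 - 228/391)) - 2544 = (-48 - 101100/28543) - 2544 = -1471164/28543 - 2544 = -74084556/28543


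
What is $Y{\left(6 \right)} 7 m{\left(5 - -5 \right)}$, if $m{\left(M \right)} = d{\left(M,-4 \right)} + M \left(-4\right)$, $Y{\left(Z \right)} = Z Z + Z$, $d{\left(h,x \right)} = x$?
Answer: $-12936$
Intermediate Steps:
$Y{\left(Z \right)} = Z + Z^{2}$ ($Y{\left(Z \right)} = Z^{2} + Z = Z + Z^{2}$)
$m{\left(M \right)} = -4 - 4 M$ ($m{\left(M \right)} = -4 + M \left(-4\right) = -4 - 4 M$)
$Y{\left(6 \right)} 7 m{\left(5 - -5 \right)} = 6 \left(1 + 6\right) 7 \left(-4 - 4 \left(5 - -5\right)\right) = 6 \cdot 7 \cdot 7 \left(-4 - 4 \left(5 + 5\right)\right) = 42 \cdot 7 \left(-4 - 40\right) = 294 \left(-4 - 40\right) = 294 \left(-44\right) = -12936$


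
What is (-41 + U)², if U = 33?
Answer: 64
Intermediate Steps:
(-41 + U)² = (-41 + 33)² = (-8)² = 64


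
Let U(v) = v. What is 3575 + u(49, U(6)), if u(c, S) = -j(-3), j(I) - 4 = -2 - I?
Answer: 3570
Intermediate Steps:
j(I) = 2 - I (j(I) = 4 + (-2 - I) = 2 - I)
u(c, S) = -5 (u(c, S) = -(2 - 1*(-3)) = -(2 + 3) = -1*5 = -5)
3575 + u(49, U(6)) = 3575 - 5 = 3570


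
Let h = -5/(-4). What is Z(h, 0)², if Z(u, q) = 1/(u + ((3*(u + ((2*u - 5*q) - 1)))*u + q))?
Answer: 256/34225 ≈ 0.0074799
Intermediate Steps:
h = 5/4 (h = -5*(-¼) = 5/4 ≈ 1.2500)
Z(u, q) = 1/(q + u + u*(-3 - 15*q + 9*u)) (Z(u, q) = 1/(u + ((3*(u + ((-5*q + 2*u) - 1)))*u + q)) = 1/(u + ((3*(u + (-1 - 5*q + 2*u)))*u + q)) = 1/(u + ((3*(-1 - 5*q + 3*u))*u + q)) = 1/(u + ((-3 - 15*q + 9*u)*u + q)) = 1/(u + (u*(-3 - 15*q + 9*u) + q)) = 1/(u + (q + u*(-3 - 15*q + 9*u))) = 1/(q + u + u*(-3 - 15*q + 9*u)))
Z(h, 0)² = (-1/(-1*0 - 9*(5/4)² + 2*(5/4) + 15*0*(5/4)))² = (-1/(0 - 9*25/16 + 5/2 + 0))² = (-1/(0 - 225/16 + 5/2 + 0))² = (-1/(-185/16))² = (-1*(-16/185))² = (16/185)² = 256/34225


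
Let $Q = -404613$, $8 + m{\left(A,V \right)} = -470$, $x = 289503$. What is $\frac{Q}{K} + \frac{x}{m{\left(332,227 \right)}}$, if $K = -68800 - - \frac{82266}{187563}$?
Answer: $- \frac{308295340075710}{514019376671} \approx -599.77$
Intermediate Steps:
$m{\left(A,V \right)} = -478$ ($m{\left(A,V \right)} = -8 - 470 = -478$)
$K = - \frac{4301417378}{62521}$ ($K = -68800 - \left(-82266\right) \frac{1}{187563} = -68800 - - \frac{27422}{62521} = -68800 + \frac{27422}{62521} = - \frac{4301417378}{62521} \approx -68800.0$)
$\frac{Q}{K} + \frac{x}{m{\left(332,227 \right)}} = - \frac{404613}{- \frac{4301417378}{62521}} + \frac{289503}{-478} = \left(-404613\right) \left(- \frac{62521}{4301417378}\right) + 289503 \left(- \frac{1}{478}\right) = \frac{25296809373}{4301417378} - \frac{289503}{478} = - \frac{308295340075710}{514019376671}$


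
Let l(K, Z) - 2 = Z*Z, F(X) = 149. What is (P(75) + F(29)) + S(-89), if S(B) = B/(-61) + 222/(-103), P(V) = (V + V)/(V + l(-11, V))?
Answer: 2657010217/17912833 ≈ 148.33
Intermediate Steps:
l(K, Z) = 2 + Z² (l(K, Z) = 2 + Z*Z = 2 + Z²)
P(V) = 2*V/(2 + V + V²) (P(V) = (V + V)/(V + (2 + V²)) = (2*V)/(2 + V + V²) = 2*V/(2 + V + V²))
S(B) = -222/103 - B/61 (S(B) = B*(-1/61) + 222*(-1/103) = -B/61 - 222/103 = -222/103 - B/61)
(P(75) + F(29)) + S(-89) = (2*75/(2 + 75 + 75²) + 149) + (-222/103 - 1/61*(-89)) = (2*75/(2 + 75 + 5625) + 149) + (-222/103 + 89/61) = (2*75/5702 + 149) - 4375/6283 = (2*75*(1/5702) + 149) - 4375/6283 = (75/2851 + 149) - 4375/6283 = 424874/2851 - 4375/6283 = 2657010217/17912833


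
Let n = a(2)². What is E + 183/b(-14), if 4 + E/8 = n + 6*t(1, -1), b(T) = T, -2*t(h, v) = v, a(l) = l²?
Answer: 1497/14 ≈ 106.93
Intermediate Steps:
t(h, v) = -v/2
n = 16 (n = (2²)² = 4² = 16)
E = 120 (E = -32 + 8*(16 + 6*(-½*(-1))) = -32 + 8*(16 + 6*(½)) = -32 + 8*(16 + 3) = -32 + 8*19 = -32 + 152 = 120)
E + 183/b(-14) = 120 + 183/(-14) = 120 + 183*(-1/14) = 120 - 183/14 = 1497/14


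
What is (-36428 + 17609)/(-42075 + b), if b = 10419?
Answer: 6273/10552 ≈ 0.59448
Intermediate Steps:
(-36428 + 17609)/(-42075 + b) = (-36428 + 17609)/(-42075 + 10419) = -18819/(-31656) = -18819*(-1/31656) = 6273/10552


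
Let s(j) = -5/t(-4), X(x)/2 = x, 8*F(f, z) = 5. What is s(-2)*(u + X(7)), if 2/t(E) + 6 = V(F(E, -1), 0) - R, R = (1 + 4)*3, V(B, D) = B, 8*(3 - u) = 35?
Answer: 82315/128 ≈ 643.09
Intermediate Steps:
u = -11/8 (u = 3 - 1/8*35 = 3 - 35/8 = -11/8 ≈ -1.3750)
F(f, z) = 5/8 (F(f, z) = (1/8)*5 = 5/8)
X(x) = 2*x
R = 15 (R = 5*3 = 15)
t(E) = -16/163 (t(E) = 2/(-6 + (5/8 - 1*15)) = 2/(-6 + (5/8 - 15)) = 2/(-6 - 115/8) = 2/(-163/8) = 2*(-8/163) = -16/163)
s(j) = 815/16 (s(j) = -5/(-16/163) = -5*(-163/16) = 815/16)
s(-2)*(u + X(7)) = 815*(-11/8 + 2*7)/16 = 815*(-11/8 + 14)/16 = (815/16)*(101/8) = 82315/128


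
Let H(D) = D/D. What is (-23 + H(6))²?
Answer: 484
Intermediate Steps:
H(D) = 1
(-23 + H(6))² = (-23 + 1)² = (-22)² = 484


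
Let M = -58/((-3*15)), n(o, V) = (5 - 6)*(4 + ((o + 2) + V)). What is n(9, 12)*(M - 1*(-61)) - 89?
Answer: -8854/5 ≈ -1770.8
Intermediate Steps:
n(o, V) = -6 - V - o (n(o, V) = -(4 + ((2 + o) + V)) = -(4 + (2 + V + o)) = -(6 + V + o) = -6 - V - o)
M = 58/45 (M = -58/(-45) = -58*(-1/45) = 58/45 ≈ 1.2889)
n(9, 12)*(M - 1*(-61)) - 89 = (-6 - 1*12 - 1*9)*(58/45 - 1*(-61)) - 89 = (-6 - 12 - 9)*(58/45 + 61) - 89 = -27*2803/45 - 89 = -8409/5 - 89 = -8854/5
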